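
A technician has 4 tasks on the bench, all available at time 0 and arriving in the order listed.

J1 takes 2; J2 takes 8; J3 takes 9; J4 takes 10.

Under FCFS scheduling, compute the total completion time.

60

FIFO (arrival order): J1 J2 J3 J4.
J1: 0→2
J2: 2→10
J3: 10→19
J4: 19→29
Sum = 2+10+19+29 = 60.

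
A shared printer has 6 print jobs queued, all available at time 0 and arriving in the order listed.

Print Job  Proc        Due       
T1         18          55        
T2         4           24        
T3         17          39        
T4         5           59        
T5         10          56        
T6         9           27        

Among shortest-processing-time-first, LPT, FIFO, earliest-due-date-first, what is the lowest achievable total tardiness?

SPT (increasing processing time): T2 T4 T6 T5 T3 T1.
T2: 0→4, due 24, tardiness 0
T4: 4→9, due 59, tardiness 0
T6: 9→18, due 27, tardiness 0
T5: 18→28, due 56, tardiness 0
T3: 28→45, due 39, tardiness 6
T1: 45→63, due 55, tardiness 8
Sum = 0+0+0+0+6+8 = 14.
LPT (decreasing processing time): T1 T3 T5 T6 T4 T2.
T1: 0→18, due 55, tardiness 0
T3: 18→35, due 39, tardiness 0
T5: 35→45, due 56, tardiness 0
T6: 45→54, due 27, tardiness 27
T4: 54→59, due 59, tardiness 0
T2: 59→63, due 24, tardiness 39
Sum = 0+0+0+27+0+39 = 66.
FIFO (arrival order): T1 T2 T3 T4 T5 T6.
T1: 0→18, due 55, tardiness 0
T2: 18→22, due 24, tardiness 0
T3: 22→39, due 39, tardiness 0
T4: 39→44, due 59, tardiness 0
T5: 44→54, due 56, tardiness 0
T6: 54→63, due 27, tardiness 36
Sum = 0+0+0+0+0+36 = 36.
EDD (increasing due date): T2 T6 T3 T1 T5 T4.
T2: 0→4, due 24, tardiness 0
T6: 4→13, due 27, tardiness 0
T3: 13→30, due 39, tardiness 0
T1: 30→48, due 55, tardiness 0
T5: 48→58, due 56, tardiness 2
T4: 58→63, due 59, tardiness 4
Sum = 0+0+0+0+2+4 = 6.
SPT 14, LPT 66, FIFO 36, EDD 6 → minimum 6.

6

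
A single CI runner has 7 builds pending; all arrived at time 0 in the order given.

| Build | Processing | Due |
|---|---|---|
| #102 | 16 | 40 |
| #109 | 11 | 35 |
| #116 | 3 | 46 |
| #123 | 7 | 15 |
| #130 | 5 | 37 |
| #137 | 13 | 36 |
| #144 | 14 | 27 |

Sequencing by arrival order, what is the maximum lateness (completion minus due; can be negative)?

FIFO (arrival order): #102 #109 #116 #123 #130 #137 #144.
#102: 0→16, due 40, lateness -24
#109: 16→27, due 35, lateness -8
#116: 27→30, due 46, lateness -16
#123: 30→37, due 15, lateness 22
#130: 37→42, due 37, lateness 5
#137: 42→55, due 36, lateness 19
#144: 55→69, due 27, lateness 42
Maximum = 42.

42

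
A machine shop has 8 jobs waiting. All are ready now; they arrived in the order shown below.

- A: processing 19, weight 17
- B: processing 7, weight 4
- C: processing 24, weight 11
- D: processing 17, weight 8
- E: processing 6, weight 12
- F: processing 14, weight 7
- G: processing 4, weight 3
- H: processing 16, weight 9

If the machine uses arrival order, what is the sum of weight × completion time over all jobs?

4234

FIFO (arrival order): A B C D E F G H.
A: finishes 19, weight 17, w·C = 323
B: finishes 26, weight 4, w·C = 104
C: finishes 50, weight 11, w·C = 550
D: finishes 67, weight 8, w·C = 536
E: finishes 73, weight 12, w·C = 876
F: finishes 87, weight 7, w·C = 609
G: finishes 91, weight 3, w·C = 273
H: finishes 107, weight 9, w·C = 963
Sum = 323+104+550+536+876+609+273+963 = 4234.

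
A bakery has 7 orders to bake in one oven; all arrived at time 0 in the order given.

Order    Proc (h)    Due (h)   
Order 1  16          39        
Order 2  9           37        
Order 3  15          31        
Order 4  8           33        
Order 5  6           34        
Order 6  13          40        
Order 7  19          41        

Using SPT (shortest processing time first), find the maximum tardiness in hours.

45

SPT (increasing processing time): Order 5 Order 4 Order 2 Order 6 Order 3 Order 1 Order 7.
Order 5: 0→6, due 34, tardiness 0
Order 4: 6→14, due 33, tardiness 0
Order 2: 14→23, due 37, tardiness 0
Order 6: 23→36, due 40, tardiness 0
Order 3: 36→51, due 31, tardiness 20
Order 1: 51→67, due 39, tardiness 28
Order 7: 67→86, due 41, tardiness 45
Maximum = 45.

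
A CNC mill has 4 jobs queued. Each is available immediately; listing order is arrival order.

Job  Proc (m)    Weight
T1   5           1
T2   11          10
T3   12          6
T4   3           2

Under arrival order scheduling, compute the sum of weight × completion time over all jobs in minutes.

395

FIFO (arrival order): T1 T2 T3 T4.
T1: finishes 5, weight 1, w·C = 5
T2: finishes 16, weight 10, w·C = 160
T3: finishes 28, weight 6, w·C = 168
T4: finishes 31, weight 2, w·C = 62
Sum = 5+160+168+62 = 395.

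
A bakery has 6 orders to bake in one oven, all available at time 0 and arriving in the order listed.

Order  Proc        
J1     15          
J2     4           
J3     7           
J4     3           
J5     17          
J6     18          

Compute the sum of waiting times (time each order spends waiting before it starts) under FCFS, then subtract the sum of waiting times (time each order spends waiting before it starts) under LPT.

FIFO (arrival order): J1 J2 J3 J4 J5 J6.
J1: waits 0, runs 0→15
J2: waits 15, runs 15→19
J3: waits 19, runs 19→26
J4: waits 26, runs 26→29
J5: waits 29, runs 29→46
J6: waits 46, runs 46→64
Sum = 0+15+19+26+29+46 = 135.
LPT (decreasing processing time): J6 J5 J1 J3 J2 J4.
J6: waits 0, runs 0→18
J5: waits 18, runs 18→35
J1: waits 35, runs 35→50
J3: waits 50, runs 50→57
J2: waits 57, runs 57→61
J4: waits 61, runs 61→64
Sum = 0+18+35+50+57+61 = 221.
Difference = 135 − 221 = -86.

-86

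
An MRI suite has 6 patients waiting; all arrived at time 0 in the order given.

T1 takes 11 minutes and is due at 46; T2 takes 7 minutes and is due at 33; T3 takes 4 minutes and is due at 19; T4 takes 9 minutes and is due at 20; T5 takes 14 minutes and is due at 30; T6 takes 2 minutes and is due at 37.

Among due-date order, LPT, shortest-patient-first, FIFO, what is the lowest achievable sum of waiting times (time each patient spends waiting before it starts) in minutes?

76

EDD (increasing due date): T3 T4 T5 T2 T6 T1.
T3: waits 0, runs 0→4
T4: waits 4, runs 4→13
T5: waits 13, runs 13→27
T2: waits 27, runs 27→34
T6: waits 34, runs 34→36
T1: waits 36, runs 36→47
Sum = 0+4+13+27+34+36 = 114.
LPT (decreasing processing time): T5 T1 T4 T2 T3 T6.
T5: waits 0, runs 0→14
T1: waits 14, runs 14→25
T4: waits 25, runs 25→34
T2: waits 34, runs 34→41
T3: waits 41, runs 41→45
T6: waits 45, runs 45→47
Sum = 0+14+25+34+41+45 = 159.
SPT (increasing processing time): T6 T3 T2 T4 T1 T5.
T6: waits 0, runs 0→2
T3: waits 2, runs 2→6
T2: waits 6, runs 6→13
T4: waits 13, runs 13→22
T1: waits 22, runs 22→33
T5: waits 33, runs 33→47
Sum = 0+2+6+13+22+33 = 76.
FIFO (arrival order): T1 T2 T3 T4 T5 T6.
T1: waits 0, runs 0→11
T2: waits 11, runs 11→18
T3: waits 18, runs 18→22
T4: waits 22, runs 22→31
T5: waits 31, runs 31→45
T6: waits 45, runs 45→47
Sum = 0+11+18+22+31+45 = 127.
EDD 114, LPT 159, SPT 76, FIFO 127 → minimum 76.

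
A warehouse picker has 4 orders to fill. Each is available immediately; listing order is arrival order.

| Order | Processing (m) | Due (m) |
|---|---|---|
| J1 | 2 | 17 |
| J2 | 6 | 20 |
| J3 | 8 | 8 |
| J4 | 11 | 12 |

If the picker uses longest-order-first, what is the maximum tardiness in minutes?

11

LPT (decreasing processing time): J4 J3 J2 J1.
J4: 0→11, due 12, tardiness 0
J3: 11→19, due 8, tardiness 11
J2: 19→25, due 20, tardiness 5
J1: 25→27, due 17, tardiness 10
Maximum = 11.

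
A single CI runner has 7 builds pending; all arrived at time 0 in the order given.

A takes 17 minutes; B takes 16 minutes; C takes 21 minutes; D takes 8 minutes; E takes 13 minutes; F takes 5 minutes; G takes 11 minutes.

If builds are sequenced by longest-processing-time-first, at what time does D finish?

LPT (decreasing processing time): C A B E G D F.
C: 0→21
A: 21→38
B: 38→54
E: 54→67
G: 67→78
D: 78→86

86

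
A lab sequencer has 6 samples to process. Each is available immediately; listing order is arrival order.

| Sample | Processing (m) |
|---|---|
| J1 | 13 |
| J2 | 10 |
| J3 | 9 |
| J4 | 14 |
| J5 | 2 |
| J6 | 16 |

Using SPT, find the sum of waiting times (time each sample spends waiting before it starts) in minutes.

116

SPT (increasing processing time): J5 J3 J2 J1 J4 J6.
J5: waits 0, runs 0→2
J3: waits 2, runs 2→11
J2: waits 11, runs 11→21
J1: waits 21, runs 21→34
J4: waits 34, runs 34→48
J6: waits 48, runs 48→64
Sum = 0+2+11+21+34+48 = 116.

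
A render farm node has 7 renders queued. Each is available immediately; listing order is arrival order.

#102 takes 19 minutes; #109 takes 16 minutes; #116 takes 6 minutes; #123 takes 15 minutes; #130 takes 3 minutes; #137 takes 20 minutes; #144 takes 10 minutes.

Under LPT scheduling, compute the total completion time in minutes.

439

LPT (decreasing processing time): #137 #102 #109 #123 #144 #116 #130.
#137: 0→20
#102: 20→39
#109: 39→55
#123: 55→70
#144: 70→80
#116: 80→86
#130: 86→89
Sum = 20+39+55+70+80+86+89 = 439.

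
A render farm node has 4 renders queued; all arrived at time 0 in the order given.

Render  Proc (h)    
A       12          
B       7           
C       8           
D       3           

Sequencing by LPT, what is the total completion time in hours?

LPT (decreasing processing time): A C B D.
A: 0→12
C: 12→20
B: 20→27
D: 27→30
Sum = 12+20+27+30 = 89.

89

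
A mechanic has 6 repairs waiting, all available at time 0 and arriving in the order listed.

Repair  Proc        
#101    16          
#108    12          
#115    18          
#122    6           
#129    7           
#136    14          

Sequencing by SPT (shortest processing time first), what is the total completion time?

SPT (increasing processing time): #122 #129 #108 #136 #101 #115.
#122: 0→6
#129: 6→13
#108: 13→25
#136: 25→39
#101: 39→55
#115: 55→73
Sum = 6+13+25+39+55+73 = 211.

211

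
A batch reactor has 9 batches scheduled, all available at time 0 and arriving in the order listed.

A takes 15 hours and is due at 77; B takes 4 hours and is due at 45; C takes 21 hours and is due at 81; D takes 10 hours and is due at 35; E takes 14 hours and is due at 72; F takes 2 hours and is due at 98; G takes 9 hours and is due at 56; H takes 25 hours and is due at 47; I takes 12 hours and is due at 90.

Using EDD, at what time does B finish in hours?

14

EDD (increasing due date): D B H G E A C I F.
D: 0→10
B: 10→14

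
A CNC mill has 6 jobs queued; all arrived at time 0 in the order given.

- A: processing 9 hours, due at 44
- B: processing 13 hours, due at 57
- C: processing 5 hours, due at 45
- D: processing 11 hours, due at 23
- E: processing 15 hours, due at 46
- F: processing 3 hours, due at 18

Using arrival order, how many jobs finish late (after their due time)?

3

FIFO (arrival order): A B C D E F.
A: 0→9, due 44, tardiness 0
B: 9→22, due 57, tardiness 0
C: 22→27, due 45, tardiness 0
D: 27→38, due 23, tardiness 15
E: 38→53, due 46, tardiness 7
F: 53→56, due 18, tardiness 38
Late jobs: 3.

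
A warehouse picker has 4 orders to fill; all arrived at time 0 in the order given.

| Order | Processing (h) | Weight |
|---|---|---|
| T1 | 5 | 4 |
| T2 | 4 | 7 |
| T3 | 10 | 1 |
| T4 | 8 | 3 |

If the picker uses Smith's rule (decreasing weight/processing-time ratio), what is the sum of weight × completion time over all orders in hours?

WSPT (decreasing weight/processing-time ratio): T2 T1 T4 T3.
T2: finishes 4, weight 7, w·C = 28
T1: finishes 9, weight 4, w·C = 36
T4: finishes 17, weight 3, w·C = 51
T3: finishes 27, weight 1, w·C = 27
Sum = 28+36+51+27 = 142.

142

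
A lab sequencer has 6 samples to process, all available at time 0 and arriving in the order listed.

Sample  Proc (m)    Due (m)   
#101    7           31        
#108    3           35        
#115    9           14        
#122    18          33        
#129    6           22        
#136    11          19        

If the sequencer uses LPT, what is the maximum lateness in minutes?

LPT (decreasing processing time): #122 #136 #115 #101 #129 #108.
#122: 0→18, due 33, lateness -15
#136: 18→29, due 19, lateness 10
#115: 29→38, due 14, lateness 24
#101: 38→45, due 31, lateness 14
#129: 45→51, due 22, lateness 29
#108: 51→54, due 35, lateness 19
Maximum = 29.

29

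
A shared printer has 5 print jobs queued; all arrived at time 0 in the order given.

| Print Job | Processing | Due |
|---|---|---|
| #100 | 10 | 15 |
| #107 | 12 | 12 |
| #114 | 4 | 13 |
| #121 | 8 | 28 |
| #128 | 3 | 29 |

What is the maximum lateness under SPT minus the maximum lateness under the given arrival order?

12

SPT (increasing processing time): #128 #114 #121 #100 #107.
#128: 0→3, due 29, lateness -26
#114: 3→7, due 13, lateness -6
#121: 7→15, due 28, lateness -13
#100: 15→25, due 15, lateness 10
#107: 25→37, due 12, lateness 25
Maximum = 25.
FIFO (arrival order): #100 #107 #114 #121 #128.
#100: 0→10, due 15, lateness -5
#107: 10→22, due 12, lateness 10
#114: 22→26, due 13, lateness 13
#121: 26→34, due 28, lateness 6
#128: 34→37, due 29, lateness 8
Maximum = 13.
Difference = 25 − 13 = 12.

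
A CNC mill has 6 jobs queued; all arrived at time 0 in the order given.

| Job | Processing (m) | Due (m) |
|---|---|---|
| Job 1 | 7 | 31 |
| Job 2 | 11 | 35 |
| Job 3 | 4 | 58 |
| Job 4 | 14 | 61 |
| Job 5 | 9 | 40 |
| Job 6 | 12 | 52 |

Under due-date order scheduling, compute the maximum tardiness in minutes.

EDD (increasing due date): Job 1 Job 2 Job 5 Job 6 Job 3 Job 4.
Job 1: 0→7, due 31, tardiness 0
Job 2: 7→18, due 35, tardiness 0
Job 5: 18→27, due 40, tardiness 0
Job 6: 27→39, due 52, tardiness 0
Job 3: 39→43, due 58, tardiness 0
Job 4: 43→57, due 61, tardiness 0
Maximum = 0.

0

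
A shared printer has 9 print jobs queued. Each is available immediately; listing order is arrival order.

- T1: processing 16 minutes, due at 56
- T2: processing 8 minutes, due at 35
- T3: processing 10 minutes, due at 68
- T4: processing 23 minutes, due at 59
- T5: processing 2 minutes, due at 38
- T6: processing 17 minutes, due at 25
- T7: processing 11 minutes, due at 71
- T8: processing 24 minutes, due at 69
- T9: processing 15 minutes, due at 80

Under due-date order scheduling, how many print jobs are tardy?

5

EDD (increasing due date): T6 T2 T5 T1 T4 T3 T8 T7 T9.
T6: 0→17, due 25, tardiness 0
T2: 17→25, due 35, tardiness 0
T5: 25→27, due 38, tardiness 0
T1: 27→43, due 56, tardiness 0
T4: 43→66, due 59, tardiness 7
T3: 66→76, due 68, tardiness 8
T8: 76→100, due 69, tardiness 31
T7: 100→111, due 71, tardiness 40
T9: 111→126, due 80, tardiness 46
Late print jobs: 5.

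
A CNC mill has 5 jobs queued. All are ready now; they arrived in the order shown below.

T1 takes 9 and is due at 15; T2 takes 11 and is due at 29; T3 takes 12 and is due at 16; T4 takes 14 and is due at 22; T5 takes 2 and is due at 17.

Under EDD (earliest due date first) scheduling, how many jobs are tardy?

4

EDD (increasing due date): T1 T3 T5 T4 T2.
T1: 0→9, due 15, tardiness 0
T3: 9→21, due 16, tardiness 5
T5: 21→23, due 17, tardiness 6
T4: 23→37, due 22, tardiness 15
T2: 37→48, due 29, tardiness 19
Late jobs: 4.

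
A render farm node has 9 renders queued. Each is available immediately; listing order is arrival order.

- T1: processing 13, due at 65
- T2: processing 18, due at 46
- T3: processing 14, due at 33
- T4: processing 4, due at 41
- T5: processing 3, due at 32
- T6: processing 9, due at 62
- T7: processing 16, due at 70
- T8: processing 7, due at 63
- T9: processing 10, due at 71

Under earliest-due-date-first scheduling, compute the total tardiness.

40

EDD (increasing due date): T5 T3 T4 T2 T6 T8 T1 T7 T9.
T5: 0→3, due 32, tardiness 0
T3: 3→17, due 33, tardiness 0
T4: 17→21, due 41, tardiness 0
T2: 21→39, due 46, tardiness 0
T6: 39→48, due 62, tardiness 0
T8: 48→55, due 63, tardiness 0
T1: 55→68, due 65, tardiness 3
T7: 68→84, due 70, tardiness 14
T9: 84→94, due 71, tardiness 23
Sum = 0+0+0+0+0+0+3+14+23 = 40.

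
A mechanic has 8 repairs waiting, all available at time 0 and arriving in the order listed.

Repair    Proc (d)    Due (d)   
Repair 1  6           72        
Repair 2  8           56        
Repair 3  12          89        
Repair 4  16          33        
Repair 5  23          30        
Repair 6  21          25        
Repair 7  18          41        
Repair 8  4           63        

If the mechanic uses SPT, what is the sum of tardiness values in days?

SPT (increasing processing time): Repair 8 Repair 1 Repair 2 Repair 3 Repair 4 Repair 7 Repair 6 Repair 5.
Repair 8: 0→4, due 63, tardiness 0
Repair 1: 4→10, due 72, tardiness 0
Repair 2: 10→18, due 56, tardiness 0
Repair 3: 18→30, due 89, tardiness 0
Repair 4: 30→46, due 33, tardiness 13
Repair 7: 46→64, due 41, tardiness 23
Repair 6: 64→85, due 25, tardiness 60
Repair 5: 85→108, due 30, tardiness 78
Sum = 0+0+0+0+13+23+60+78 = 174.

174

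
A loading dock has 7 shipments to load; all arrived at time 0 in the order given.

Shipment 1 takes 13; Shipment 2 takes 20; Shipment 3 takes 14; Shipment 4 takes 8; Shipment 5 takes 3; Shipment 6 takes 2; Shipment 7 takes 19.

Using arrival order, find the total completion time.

345

FIFO (arrival order): Shipment 1 Shipment 2 Shipment 3 Shipment 4 Shipment 5 Shipment 6 Shipment 7.
Shipment 1: 0→13
Shipment 2: 13→33
Shipment 3: 33→47
Shipment 4: 47→55
Shipment 5: 55→58
Shipment 6: 58→60
Shipment 7: 60→79
Sum = 13+33+47+55+58+60+79 = 345.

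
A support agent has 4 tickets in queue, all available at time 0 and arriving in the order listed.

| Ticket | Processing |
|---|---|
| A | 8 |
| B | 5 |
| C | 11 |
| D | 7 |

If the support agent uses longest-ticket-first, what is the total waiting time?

56

LPT (decreasing processing time): C A D B.
C: waits 0, runs 0→11
A: waits 11, runs 11→19
D: waits 19, runs 19→26
B: waits 26, runs 26→31
Sum = 0+11+19+26 = 56.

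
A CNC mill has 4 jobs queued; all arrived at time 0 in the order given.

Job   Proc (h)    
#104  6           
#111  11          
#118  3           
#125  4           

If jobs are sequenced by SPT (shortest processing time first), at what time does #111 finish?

24

SPT (increasing processing time): #118 #125 #104 #111.
#118: 0→3
#125: 3→7
#104: 7→13
#111: 13→24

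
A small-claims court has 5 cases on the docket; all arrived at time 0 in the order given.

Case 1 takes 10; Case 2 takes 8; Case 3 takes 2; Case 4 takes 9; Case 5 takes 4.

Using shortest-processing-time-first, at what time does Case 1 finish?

SPT (increasing processing time): Case 3 Case 5 Case 2 Case 4 Case 1.
Case 3: 0→2
Case 5: 2→6
Case 2: 6→14
Case 4: 14→23
Case 1: 23→33

33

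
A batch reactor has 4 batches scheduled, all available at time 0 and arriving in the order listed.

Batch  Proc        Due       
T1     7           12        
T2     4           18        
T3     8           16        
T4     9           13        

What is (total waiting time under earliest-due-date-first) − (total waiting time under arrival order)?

10

EDD (increasing due date): T1 T4 T3 T2.
T1: waits 0, runs 0→7
T4: waits 7, runs 7→16
T3: waits 16, runs 16→24
T2: waits 24, runs 24→28
Sum = 0+7+16+24 = 47.
FIFO (arrival order): T1 T2 T3 T4.
T1: waits 0, runs 0→7
T2: waits 7, runs 7→11
T3: waits 11, runs 11→19
T4: waits 19, runs 19→28
Sum = 0+7+11+19 = 37.
Difference = 47 − 37 = 10.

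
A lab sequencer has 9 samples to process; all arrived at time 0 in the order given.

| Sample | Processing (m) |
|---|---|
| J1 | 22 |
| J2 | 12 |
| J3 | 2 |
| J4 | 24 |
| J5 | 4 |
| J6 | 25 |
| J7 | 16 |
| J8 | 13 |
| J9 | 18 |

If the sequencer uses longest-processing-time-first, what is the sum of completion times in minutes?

LPT (decreasing processing time): J6 J4 J1 J9 J7 J8 J2 J5 J3.
J6: 0→25
J4: 25→49
J1: 49→71
J9: 71→89
J7: 89→105
J8: 105→118
J2: 118→130
J5: 130→134
J3: 134→136
Sum = 25+49+71+89+105+118+130+134+136 = 857.

857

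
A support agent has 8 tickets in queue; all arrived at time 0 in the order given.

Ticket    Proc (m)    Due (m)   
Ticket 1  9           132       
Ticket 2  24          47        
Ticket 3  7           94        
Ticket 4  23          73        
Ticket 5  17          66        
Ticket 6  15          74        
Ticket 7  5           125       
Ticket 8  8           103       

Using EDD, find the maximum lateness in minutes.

5

EDD (increasing due date): Ticket 2 Ticket 5 Ticket 4 Ticket 6 Ticket 3 Ticket 8 Ticket 7 Ticket 1.
Ticket 2: 0→24, due 47, lateness -23
Ticket 5: 24→41, due 66, lateness -25
Ticket 4: 41→64, due 73, lateness -9
Ticket 6: 64→79, due 74, lateness 5
Ticket 3: 79→86, due 94, lateness -8
Ticket 8: 86→94, due 103, lateness -9
Ticket 7: 94→99, due 125, lateness -26
Ticket 1: 99→108, due 132, lateness -24
Maximum = 5.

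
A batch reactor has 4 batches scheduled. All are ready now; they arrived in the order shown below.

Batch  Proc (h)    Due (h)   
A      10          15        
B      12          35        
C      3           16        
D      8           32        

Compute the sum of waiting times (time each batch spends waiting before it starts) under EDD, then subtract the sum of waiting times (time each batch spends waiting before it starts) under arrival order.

-13

EDD (increasing due date): A C D B.
A: waits 0, runs 0→10
C: waits 10, runs 10→13
D: waits 13, runs 13→21
B: waits 21, runs 21→33
Sum = 0+10+13+21 = 44.
FIFO (arrival order): A B C D.
A: waits 0, runs 0→10
B: waits 10, runs 10→22
C: waits 22, runs 22→25
D: waits 25, runs 25→33
Sum = 0+10+22+25 = 57.
Difference = 44 − 57 = -13.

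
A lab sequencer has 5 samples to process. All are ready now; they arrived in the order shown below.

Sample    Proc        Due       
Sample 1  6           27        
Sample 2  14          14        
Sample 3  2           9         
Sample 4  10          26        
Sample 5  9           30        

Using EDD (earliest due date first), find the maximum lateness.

EDD (increasing due date): Sample 3 Sample 2 Sample 4 Sample 1 Sample 5.
Sample 3: 0→2, due 9, lateness -7
Sample 2: 2→16, due 14, lateness 2
Sample 4: 16→26, due 26, lateness 0
Sample 1: 26→32, due 27, lateness 5
Sample 5: 32→41, due 30, lateness 11
Maximum = 11.

11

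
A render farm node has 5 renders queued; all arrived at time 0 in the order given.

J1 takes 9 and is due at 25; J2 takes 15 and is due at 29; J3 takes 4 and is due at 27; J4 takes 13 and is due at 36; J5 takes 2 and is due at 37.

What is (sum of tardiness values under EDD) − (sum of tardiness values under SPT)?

-3

EDD (increasing due date): J1 J3 J2 J4 J5.
J1: 0→9, due 25, tardiness 0
J3: 9→13, due 27, tardiness 0
J2: 13→28, due 29, tardiness 0
J4: 28→41, due 36, tardiness 5
J5: 41→43, due 37, tardiness 6
Sum = 0+0+0+5+6 = 11.
SPT (increasing processing time): J5 J3 J1 J4 J2.
J5: 0→2, due 37, tardiness 0
J3: 2→6, due 27, tardiness 0
J1: 6→15, due 25, tardiness 0
J4: 15→28, due 36, tardiness 0
J2: 28→43, due 29, tardiness 14
Sum = 0+0+0+0+14 = 14.
Difference = 11 − 14 = -3.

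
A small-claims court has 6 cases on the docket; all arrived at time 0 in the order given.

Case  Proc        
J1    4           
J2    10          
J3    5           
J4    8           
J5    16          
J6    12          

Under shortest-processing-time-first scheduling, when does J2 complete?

SPT (increasing processing time): J1 J3 J4 J2 J6 J5.
J1: 0→4
J3: 4→9
J4: 9→17
J2: 17→27

27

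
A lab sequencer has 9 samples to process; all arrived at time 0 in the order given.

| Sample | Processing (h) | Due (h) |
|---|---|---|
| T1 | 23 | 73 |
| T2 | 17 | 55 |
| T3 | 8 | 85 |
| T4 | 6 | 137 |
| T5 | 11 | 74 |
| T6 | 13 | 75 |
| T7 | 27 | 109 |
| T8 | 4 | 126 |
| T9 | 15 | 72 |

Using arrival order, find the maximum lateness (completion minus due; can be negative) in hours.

52

FIFO (arrival order): T1 T2 T3 T4 T5 T6 T7 T8 T9.
T1: 0→23, due 73, lateness -50
T2: 23→40, due 55, lateness -15
T3: 40→48, due 85, lateness -37
T4: 48→54, due 137, lateness -83
T5: 54→65, due 74, lateness -9
T6: 65→78, due 75, lateness 3
T7: 78→105, due 109, lateness -4
T8: 105→109, due 126, lateness -17
T9: 109→124, due 72, lateness 52
Maximum = 52.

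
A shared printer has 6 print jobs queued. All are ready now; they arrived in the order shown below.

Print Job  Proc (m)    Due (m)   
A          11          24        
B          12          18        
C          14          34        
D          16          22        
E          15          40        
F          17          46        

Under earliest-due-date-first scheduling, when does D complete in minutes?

28

EDD (increasing due date): B D A C E F.
B: 0→12
D: 12→28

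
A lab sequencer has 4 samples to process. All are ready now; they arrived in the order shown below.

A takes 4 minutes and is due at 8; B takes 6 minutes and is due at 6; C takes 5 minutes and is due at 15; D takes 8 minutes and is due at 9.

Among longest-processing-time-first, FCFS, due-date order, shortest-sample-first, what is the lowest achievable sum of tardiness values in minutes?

18

LPT (decreasing processing time): D B C A.
D: 0→8, due 9, tardiness 0
B: 8→14, due 6, tardiness 8
C: 14→19, due 15, tardiness 4
A: 19→23, due 8, tardiness 15
Sum = 0+8+4+15 = 27.
FIFO (arrival order): A B C D.
A: 0→4, due 8, tardiness 0
B: 4→10, due 6, tardiness 4
C: 10→15, due 15, tardiness 0
D: 15→23, due 9, tardiness 14
Sum = 0+4+0+14 = 18.
EDD (increasing due date): B A D C.
B: 0→6, due 6, tardiness 0
A: 6→10, due 8, tardiness 2
D: 10→18, due 9, tardiness 9
C: 18→23, due 15, tardiness 8
Sum = 0+2+9+8 = 19.
SPT (increasing processing time): A C B D.
A: 0→4, due 8, tardiness 0
C: 4→9, due 15, tardiness 0
B: 9→15, due 6, tardiness 9
D: 15→23, due 9, tardiness 14
Sum = 0+0+9+14 = 23.
LPT 27, FIFO 18, EDD 19, SPT 23 → minimum 18.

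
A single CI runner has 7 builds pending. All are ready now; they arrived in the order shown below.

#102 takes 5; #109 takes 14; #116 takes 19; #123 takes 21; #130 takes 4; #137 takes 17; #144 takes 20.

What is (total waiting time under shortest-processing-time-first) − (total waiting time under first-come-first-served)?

-50

SPT (increasing processing time): #130 #102 #109 #137 #116 #144 #123.
#130: waits 0, runs 0→4
#102: waits 4, runs 4→9
#109: waits 9, runs 9→23
#137: waits 23, runs 23→40
#116: waits 40, runs 40→59
#144: waits 59, runs 59→79
#123: waits 79, runs 79→100
Sum = 0+4+9+23+40+59+79 = 214.
FIFO (arrival order): #102 #109 #116 #123 #130 #137 #144.
#102: waits 0, runs 0→5
#109: waits 5, runs 5→19
#116: waits 19, runs 19→38
#123: waits 38, runs 38→59
#130: waits 59, runs 59→63
#137: waits 63, runs 63→80
#144: waits 80, runs 80→100
Sum = 0+5+19+38+59+63+80 = 264.
Difference = 214 − 264 = -50.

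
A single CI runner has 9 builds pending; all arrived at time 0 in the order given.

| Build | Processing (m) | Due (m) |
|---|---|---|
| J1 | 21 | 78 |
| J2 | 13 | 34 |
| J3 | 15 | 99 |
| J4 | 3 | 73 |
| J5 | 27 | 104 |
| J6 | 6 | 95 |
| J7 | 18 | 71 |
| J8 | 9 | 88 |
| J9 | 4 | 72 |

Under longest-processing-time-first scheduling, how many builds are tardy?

5

LPT (decreasing processing time): J5 J1 J7 J3 J2 J8 J6 J9 J4.
J5: 0→27, due 104, tardiness 0
J1: 27→48, due 78, tardiness 0
J7: 48→66, due 71, tardiness 0
J3: 66→81, due 99, tardiness 0
J2: 81→94, due 34, tardiness 60
J8: 94→103, due 88, tardiness 15
J6: 103→109, due 95, tardiness 14
J9: 109→113, due 72, tardiness 41
J4: 113→116, due 73, tardiness 43
Late builds: 5.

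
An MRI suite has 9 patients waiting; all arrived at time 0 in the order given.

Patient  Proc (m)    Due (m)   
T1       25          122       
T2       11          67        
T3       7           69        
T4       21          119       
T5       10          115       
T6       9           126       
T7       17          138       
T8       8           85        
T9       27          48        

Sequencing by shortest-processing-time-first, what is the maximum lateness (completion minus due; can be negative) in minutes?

SPT (increasing processing time): T3 T8 T6 T5 T2 T7 T4 T1 T9.
T3: 0→7, due 69, lateness -62
T8: 7→15, due 85, lateness -70
T6: 15→24, due 126, lateness -102
T5: 24→34, due 115, lateness -81
T2: 34→45, due 67, lateness -22
T7: 45→62, due 138, lateness -76
T4: 62→83, due 119, lateness -36
T1: 83→108, due 122, lateness -14
T9: 108→135, due 48, lateness 87
Maximum = 87.

87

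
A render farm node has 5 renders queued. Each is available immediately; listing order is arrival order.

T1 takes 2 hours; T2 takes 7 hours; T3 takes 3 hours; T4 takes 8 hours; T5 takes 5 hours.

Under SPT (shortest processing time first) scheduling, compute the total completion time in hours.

59

SPT (increasing processing time): T1 T3 T5 T2 T4.
T1: 0→2
T3: 2→5
T5: 5→10
T2: 10→17
T4: 17→25
Sum = 2+5+10+17+25 = 59.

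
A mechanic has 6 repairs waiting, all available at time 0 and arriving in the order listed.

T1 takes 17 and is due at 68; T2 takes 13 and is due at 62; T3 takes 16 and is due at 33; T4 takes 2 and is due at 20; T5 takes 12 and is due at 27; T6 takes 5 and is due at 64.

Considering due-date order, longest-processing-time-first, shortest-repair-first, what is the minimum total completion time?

173

EDD (increasing due date): T4 T5 T3 T2 T6 T1.
T4: 0→2
T5: 2→14
T3: 14→30
T2: 30→43
T6: 43→48
T1: 48→65
Sum = 2+14+30+43+48+65 = 202.
LPT (decreasing processing time): T1 T3 T2 T5 T6 T4.
T1: 0→17
T3: 17→33
T2: 33→46
T5: 46→58
T6: 58→63
T4: 63→65
Sum = 17+33+46+58+63+65 = 282.
SPT (increasing processing time): T4 T6 T5 T2 T3 T1.
T4: 0→2
T6: 2→7
T5: 7→19
T2: 19→32
T3: 32→48
T1: 48→65
Sum = 2+7+19+32+48+65 = 173.
EDD 202, LPT 282, SPT 173 → minimum 173.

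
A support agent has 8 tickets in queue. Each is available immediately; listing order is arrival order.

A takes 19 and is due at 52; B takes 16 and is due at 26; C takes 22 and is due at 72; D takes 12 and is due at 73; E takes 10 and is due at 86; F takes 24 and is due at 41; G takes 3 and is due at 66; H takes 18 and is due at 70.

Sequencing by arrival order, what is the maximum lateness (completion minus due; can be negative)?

62

FIFO (arrival order): A B C D E F G H.
A: 0→19, due 52, lateness -33
B: 19→35, due 26, lateness 9
C: 35→57, due 72, lateness -15
D: 57→69, due 73, lateness -4
E: 69→79, due 86, lateness -7
F: 79→103, due 41, lateness 62
G: 103→106, due 66, lateness 40
H: 106→124, due 70, lateness 54
Maximum = 62.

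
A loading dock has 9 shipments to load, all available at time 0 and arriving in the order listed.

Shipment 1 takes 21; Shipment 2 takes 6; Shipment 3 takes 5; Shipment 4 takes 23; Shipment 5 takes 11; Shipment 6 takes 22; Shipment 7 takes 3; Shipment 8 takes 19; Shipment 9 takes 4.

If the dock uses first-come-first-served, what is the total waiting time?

FIFO (arrival order): Shipment 1 Shipment 2 Shipment 3 Shipment 4 Shipment 5 Shipment 6 Shipment 7 Shipment 8 Shipment 9.
Shipment 1: waits 0, runs 0→21
Shipment 2: waits 21, runs 21→27
Shipment 3: waits 27, runs 27→32
Shipment 4: waits 32, runs 32→55
Shipment 5: waits 55, runs 55→66
Shipment 6: waits 66, runs 66→88
Shipment 7: waits 88, runs 88→91
Shipment 8: waits 91, runs 91→110
Shipment 9: waits 110, runs 110→114
Sum = 0+21+27+32+55+66+88+91+110 = 490.

490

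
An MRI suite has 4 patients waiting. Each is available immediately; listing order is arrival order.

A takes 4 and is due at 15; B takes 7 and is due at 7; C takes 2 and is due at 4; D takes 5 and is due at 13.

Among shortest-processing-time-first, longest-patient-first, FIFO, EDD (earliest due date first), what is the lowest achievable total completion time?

37

SPT (increasing processing time): C A D B.
C: 0→2
A: 2→6
D: 6→11
B: 11→18
Sum = 2+6+11+18 = 37.
LPT (decreasing processing time): B D A C.
B: 0→7
D: 7→12
A: 12→16
C: 16→18
Sum = 7+12+16+18 = 53.
FIFO (arrival order): A B C D.
A: 0→4
B: 4→11
C: 11→13
D: 13→18
Sum = 4+11+13+18 = 46.
EDD (increasing due date): C B D A.
C: 0→2
B: 2→9
D: 9→14
A: 14→18
Sum = 2+9+14+18 = 43.
SPT 37, LPT 53, FIFO 46, EDD 43 → minimum 37.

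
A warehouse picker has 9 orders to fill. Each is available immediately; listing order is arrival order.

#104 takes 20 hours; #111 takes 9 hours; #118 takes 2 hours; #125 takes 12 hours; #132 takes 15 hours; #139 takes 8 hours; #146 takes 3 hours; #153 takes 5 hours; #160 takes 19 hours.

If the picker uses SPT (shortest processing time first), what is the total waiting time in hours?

228

SPT (increasing processing time): #118 #146 #153 #139 #111 #125 #132 #160 #104.
#118: waits 0, runs 0→2
#146: waits 2, runs 2→5
#153: waits 5, runs 5→10
#139: waits 10, runs 10→18
#111: waits 18, runs 18→27
#125: waits 27, runs 27→39
#132: waits 39, runs 39→54
#160: waits 54, runs 54→73
#104: waits 73, runs 73→93
Sum = 0+2+5+10+18+27+39+54+73 = 228.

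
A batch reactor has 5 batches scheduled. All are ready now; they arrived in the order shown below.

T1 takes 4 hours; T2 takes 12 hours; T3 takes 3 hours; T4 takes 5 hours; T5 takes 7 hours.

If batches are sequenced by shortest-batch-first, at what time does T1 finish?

SPT (increasing processing time): T3 T1 T4 T5 T2.
T3: 0→3
T1: 3→7

7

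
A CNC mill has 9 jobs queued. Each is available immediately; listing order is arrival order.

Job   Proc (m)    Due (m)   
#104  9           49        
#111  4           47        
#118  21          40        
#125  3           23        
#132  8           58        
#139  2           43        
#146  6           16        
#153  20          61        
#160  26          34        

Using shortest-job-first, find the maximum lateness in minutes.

65

SPT (increasing processing time): #139 #125 #111 #146 #132 #104 #153 #118 #160.
#139: 0→2, due 43, lateness -41
#125: 2→5, due 23, lateness -18
#111: 5→9, due 47, lateness -38
#146: 9→15, due 16, lateness -1
#132: 15→23, due 58, lateness -35
#104: 23→32, due 49, lateness -17
#153: 32→52, due 61, lateness -9
#118: 52→73, due 40, lateness 33
#160: 73→99, due 34, lateness 65
Maximum = 65.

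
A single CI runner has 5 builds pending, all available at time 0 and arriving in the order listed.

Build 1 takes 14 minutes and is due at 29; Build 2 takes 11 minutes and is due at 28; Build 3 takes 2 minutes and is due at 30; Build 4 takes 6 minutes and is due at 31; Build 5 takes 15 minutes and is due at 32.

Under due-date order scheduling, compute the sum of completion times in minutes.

EDD (increasing due date): Build 2 Build 1 Build 3 Build 4 Build 5.
Build 2: 0→11
Build 1: 11→25
Build 3: 25→27
Build 4: 27→33
Build 5: 33→48
Sum = 11+25+27+33+48 = 144.

144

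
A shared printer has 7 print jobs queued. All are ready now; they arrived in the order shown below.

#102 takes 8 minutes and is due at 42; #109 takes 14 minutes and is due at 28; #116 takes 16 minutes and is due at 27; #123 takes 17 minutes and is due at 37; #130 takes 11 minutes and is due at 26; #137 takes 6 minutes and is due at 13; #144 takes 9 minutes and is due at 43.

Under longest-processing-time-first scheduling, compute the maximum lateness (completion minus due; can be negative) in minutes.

68

LPT (decreasing processing time): #123 #116 #109 #130 #144 #102 #137.
#123: 0→17, due 37, lateness -20
#116: 17→33, due 27, lateness 6
#109: 33→47, due 28, lateness 19
#130: 47→58, due 26, lateness 32
#144: 58→67, due 43, lateness 24
#102: 67→75, due 42, lateness 33
#137: 75→81, due 13, lateness 68
Maximum = 68.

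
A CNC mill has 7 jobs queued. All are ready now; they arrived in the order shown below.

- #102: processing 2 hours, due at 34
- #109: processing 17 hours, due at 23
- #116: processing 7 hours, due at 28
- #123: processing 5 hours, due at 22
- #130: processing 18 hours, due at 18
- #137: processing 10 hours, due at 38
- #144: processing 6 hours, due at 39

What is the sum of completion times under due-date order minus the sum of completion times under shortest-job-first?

117

EDD (increasing due date): #130 #123 #109 #116 #102 #137 #144.
#130: 0→18
#123: 18→23
#109: 23→40
#116: 40→47
#102: 47→49
#137: 49→59
#144: 59→65
Sum = 18+23+40+47+49+59+65 = 301.
SPT (increasing processing time): #102 #123 #144 #116 #137 #109 #130.
#102: 0→2
#123: 2→7
#144: 7→13
#116: 13→20
#137: 20→30
#109: 30→47
#130: 47→65
Sum = 2+7+13+20+30+47+65 = 184.
Difference = 301 − 184 = 117.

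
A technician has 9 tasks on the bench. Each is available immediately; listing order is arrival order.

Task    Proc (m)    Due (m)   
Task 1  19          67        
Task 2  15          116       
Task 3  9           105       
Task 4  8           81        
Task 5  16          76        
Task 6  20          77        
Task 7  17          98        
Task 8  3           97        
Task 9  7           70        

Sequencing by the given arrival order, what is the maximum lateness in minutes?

44

FIFO (arrival order): Task 1 Task 2 Task 3 Task 4 Task 5 Task 6 Task 7 Task 8 Task 9.
Task 1: 0→19, due 67, lateness -48
Task 2: 19→34, due 116, lateness -82
Task 3: 34→43, due 105, lateness -62
Task 4: 43→51, due 81, lateness -30
Task 5: 51→67, due 76, lateness -9
Task 6: 67→87, due 77, lateness 10
Task 7: 87→104, due 98, lateness 6
Task 8: 104→107, due 97, lateness 10
Task 9: 107→114, due 70, lateness 44
Maximum = 44.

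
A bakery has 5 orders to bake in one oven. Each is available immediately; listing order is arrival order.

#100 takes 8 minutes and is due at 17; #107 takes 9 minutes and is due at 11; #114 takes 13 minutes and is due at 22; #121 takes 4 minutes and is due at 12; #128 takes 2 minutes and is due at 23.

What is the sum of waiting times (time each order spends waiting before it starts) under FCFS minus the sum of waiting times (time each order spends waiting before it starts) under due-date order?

12

FIFO (arrival order): #100 #107 #114 #121 #128.
#100: waits 0, runs 0→8
#107: waits 8, runs 8→17
#114: waits 17, runs 17→30
#121: waits 30, runs 30→34
#128: waits 34, runs 34→36
Sum = 0+8+17+30+34 = 89.
EDD (increasing due date): #107 #121 #100 #114 #128.
#107: waits 0, runs 0→9
#121: waits 9, runs 9→13
#100: waits 13, runs 13→21
#114: waits 21, runs 21→34
#128: waits 34, runs 34→36
Sum = 0+9+13+21+34 = 77.
Difference = 89 − 77 = 12.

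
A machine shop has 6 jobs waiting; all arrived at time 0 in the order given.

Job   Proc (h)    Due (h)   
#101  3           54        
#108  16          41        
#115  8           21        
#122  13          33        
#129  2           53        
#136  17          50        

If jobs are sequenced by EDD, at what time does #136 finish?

54

EDD (increasing due date): #115 #122 #108 #136 #129 #101.
#115: 0→8
#122: 8→21
#108: 21→37
#136: 37→54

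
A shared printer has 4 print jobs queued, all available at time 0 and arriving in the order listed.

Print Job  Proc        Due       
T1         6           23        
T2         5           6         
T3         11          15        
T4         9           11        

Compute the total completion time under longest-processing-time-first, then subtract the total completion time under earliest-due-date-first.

LPT (decreasing processing time): T3 T4 T1 T2.
T3: 0→11
T4: 11→20
T1: 20→26
T2: 26→31
Sum = 11+20+26+31 = 88.
EDD (increasing due date): T2 T4 T3 T1.
T2: 0→5
T4: 5→14
T3: 14→25
T1: 25→31
Sum = 5+14+25+31 = 75.
Difference = 88 − 75 = 13.

13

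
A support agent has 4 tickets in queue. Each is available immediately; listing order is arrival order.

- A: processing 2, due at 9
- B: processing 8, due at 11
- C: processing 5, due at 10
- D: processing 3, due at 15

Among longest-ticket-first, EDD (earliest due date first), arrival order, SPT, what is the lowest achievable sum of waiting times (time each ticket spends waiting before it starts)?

17

LPT (decreasing processing time): B C D A.
B: waits 0, runs 0→8
C: waits 8, runs 8→13
D: waits 13, runs 13→16
A: waits 16, runs 16→18
Sum = 0+8+13+16 = 37.
EDD (increasing due date): A C B D.
A: waits 0, runs 0→2
C: waits 2, runs 2→7
B: waits 7, runs 7→15
D: waits 15, runs 15→18
Sum = 0+2+7+15 = 24.
FIFO (arrival order): A B C D.
A: waits 0, runs 0→2
B: waits 2, runs 2→10
C: waits 10, runs 10→15
D: waits 15, runs 15→18
Sum = 0+2+10+15 = 27.
SPT (increasing processing time): A D C B.
A: waits 0, runs 0→2
D: waits 2, runs 2→5
C: waits 5, runs 5→10
B: waits 10, runs 10→18
Sum = 0+2+5+10 = 17.
LPT 37, EDD 24, FIFO 27, SPT 17 → minimum 17.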